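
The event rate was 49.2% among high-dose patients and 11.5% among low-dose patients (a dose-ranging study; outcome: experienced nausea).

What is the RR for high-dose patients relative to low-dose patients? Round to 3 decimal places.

RR = 0.4920 / 0.1150 = 4.278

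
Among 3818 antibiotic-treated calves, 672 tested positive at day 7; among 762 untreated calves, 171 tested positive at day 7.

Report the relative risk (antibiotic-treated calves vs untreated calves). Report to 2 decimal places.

risk, antibiotic-treated calves = 672/3818 = 0.1760
risk, untreated calves = 171/762 = 0.2244
RR = 0.1760 / 0.2244 = 0.78

RR = 0.78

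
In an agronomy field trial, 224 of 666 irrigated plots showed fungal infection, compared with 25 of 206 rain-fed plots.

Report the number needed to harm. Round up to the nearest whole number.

risk, irrigated plots = 224/666 = 0.336336
risk, rain-fed plots = 25/206 = 0.121359
absolute risk difference = 0.214977
1 / 0.214977 = 4.652 → round up → 5

NNH = 5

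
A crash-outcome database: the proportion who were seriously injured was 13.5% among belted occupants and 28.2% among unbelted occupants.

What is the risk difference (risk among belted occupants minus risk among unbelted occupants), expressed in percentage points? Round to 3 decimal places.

RD ≈ -14.700

risk difference = 0.1350 − 0.2820 = -0.1470 → -14.700 percentage points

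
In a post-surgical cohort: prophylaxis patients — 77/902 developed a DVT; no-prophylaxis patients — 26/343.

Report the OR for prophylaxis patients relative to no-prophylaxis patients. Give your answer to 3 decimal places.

OR = (77 × 317) / (825 × 26) = 24409/21450 ≈ 1.138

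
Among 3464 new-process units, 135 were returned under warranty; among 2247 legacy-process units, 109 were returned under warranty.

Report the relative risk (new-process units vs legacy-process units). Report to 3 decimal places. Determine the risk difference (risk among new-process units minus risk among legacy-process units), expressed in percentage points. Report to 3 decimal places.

RR = 0.803; RD = -0.954

risk, new-process units = 135/3464 = 0.03897
risk, legacy-process units = 109/2247 = 0.04851
RR = 0.03897 / 0.04851 = 0.803
risk difference = 0.03897 − 0.04851 = -0.00954 → -0.954 percentage points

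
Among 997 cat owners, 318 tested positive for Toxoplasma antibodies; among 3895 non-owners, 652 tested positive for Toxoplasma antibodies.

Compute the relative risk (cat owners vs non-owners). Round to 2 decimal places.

risk, cat owners = 318/997 = 0.3190
risk, non-owners = 652/3895 = 0.1674
RR = 0.3190 / 0.1674 = 1.91

RR ≈ 1.91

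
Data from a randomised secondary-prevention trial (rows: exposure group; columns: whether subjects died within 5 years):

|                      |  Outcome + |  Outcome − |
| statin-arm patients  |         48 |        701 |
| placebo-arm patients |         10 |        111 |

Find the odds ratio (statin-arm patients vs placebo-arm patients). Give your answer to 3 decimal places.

OR = (48 × 111) / (701 × 10) = 5328/7010 ≈ 0.760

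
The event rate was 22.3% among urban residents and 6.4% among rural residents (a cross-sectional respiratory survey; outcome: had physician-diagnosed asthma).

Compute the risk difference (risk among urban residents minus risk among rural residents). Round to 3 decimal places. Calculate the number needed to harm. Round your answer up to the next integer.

risk difference = 0.2230 − 0.0640 = 0.159
absolute risk difference = 0.159000
1 / 0.159000 = 6.289 → round up → 7

RD = 0.159; NNH = 7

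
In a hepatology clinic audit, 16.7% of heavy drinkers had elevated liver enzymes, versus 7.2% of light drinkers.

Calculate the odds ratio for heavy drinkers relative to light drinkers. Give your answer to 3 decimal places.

odds, heavy drinkers = 0.1670/0.8330 = 0.2005
odds, light drinkers = 0.0720/0.9280 = 0.0776
OR = 0.2005 / 0.0776 = 2.584

2.584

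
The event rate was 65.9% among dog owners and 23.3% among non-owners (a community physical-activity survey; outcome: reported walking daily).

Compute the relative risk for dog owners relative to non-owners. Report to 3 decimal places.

RR = 0.6590 / 0.2330 = 2.828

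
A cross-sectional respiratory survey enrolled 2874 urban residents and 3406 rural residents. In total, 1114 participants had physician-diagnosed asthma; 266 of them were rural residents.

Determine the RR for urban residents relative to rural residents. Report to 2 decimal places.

3.78

urban residents with the outcome: 1114 − 266 = 848
urban residents without the outcome: 2874 − 848 = 2026
rural residents without the outcome: 3406 − 266 = 3140
risk, urban residents = 848/2874 = 0.2951
risk, rural residents = 266/3406 = 0.0781
RR = 0.2951 / 0.0781 = 3.78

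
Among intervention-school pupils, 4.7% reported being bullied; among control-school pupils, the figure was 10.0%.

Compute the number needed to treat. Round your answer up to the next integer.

19

absolute risk difference = 0.053000
1 / 0.053000 = 18.868 → round up → 19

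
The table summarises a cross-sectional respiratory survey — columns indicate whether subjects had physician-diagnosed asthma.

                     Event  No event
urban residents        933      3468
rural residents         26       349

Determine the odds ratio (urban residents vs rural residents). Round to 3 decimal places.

OR = 3.611

odds, urban residents = 933/3468 = 0.2690
odds, rural residents = 26/349 = 0.0745
OR = 0.2690 / 0.0745 = 3.611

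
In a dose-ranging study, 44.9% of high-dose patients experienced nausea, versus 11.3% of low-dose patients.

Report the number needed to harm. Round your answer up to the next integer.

absolute risk difference = 0.336000
1 / 0.336000 = 2.976 → round up → 3

3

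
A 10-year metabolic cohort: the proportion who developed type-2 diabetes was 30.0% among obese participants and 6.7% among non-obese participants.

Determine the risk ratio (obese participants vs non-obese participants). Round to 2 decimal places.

RR = 0.3000 / 0.0670 = 4.48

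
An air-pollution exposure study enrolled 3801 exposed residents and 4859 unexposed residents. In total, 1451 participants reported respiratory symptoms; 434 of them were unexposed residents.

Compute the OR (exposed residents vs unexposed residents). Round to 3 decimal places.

exposed residents with the outcome: 1451 − 434 = 1017
exposed residents without the outcome: 3801 − 1017 = 2784
unexposed residents without the outcome: 4859 − 434 = 4425
OR = (1017 × 4425) / (2784 × 434) = 4500225/1208256 ≈ 3.725

3.725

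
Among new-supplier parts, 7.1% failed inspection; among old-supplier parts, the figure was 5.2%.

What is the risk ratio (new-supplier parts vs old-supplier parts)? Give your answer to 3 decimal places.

RR = 0.0710 / 0.0520 = 1.365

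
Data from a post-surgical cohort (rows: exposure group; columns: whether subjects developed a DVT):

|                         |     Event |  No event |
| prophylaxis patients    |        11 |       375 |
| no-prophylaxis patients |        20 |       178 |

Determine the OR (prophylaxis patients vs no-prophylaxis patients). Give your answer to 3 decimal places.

0.261

odds, prophylaxis patients = 11/375 = 0.02933
odds, no-prophylaxis patients = 20/178 = 0.11236
OR = 0.02933 / 0.11236 = 0.261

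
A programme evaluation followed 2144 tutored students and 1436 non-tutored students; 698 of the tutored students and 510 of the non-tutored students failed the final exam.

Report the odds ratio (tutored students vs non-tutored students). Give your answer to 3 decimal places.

OR = (698 × 926) / (1446 × 510) = 646348/737460 ≈ 0.876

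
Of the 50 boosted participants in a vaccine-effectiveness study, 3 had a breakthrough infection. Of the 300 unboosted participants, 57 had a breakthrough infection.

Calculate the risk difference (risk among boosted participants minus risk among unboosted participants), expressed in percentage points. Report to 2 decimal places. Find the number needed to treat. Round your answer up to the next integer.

RD = -13.00; NNT = 8

risk, boosted participants = 3/50 = 0.0600
risk, unboosted participants = 57/300 = 0.1900
risk difference = 0.0600 − 0.1900 = -0.1300 → -13.00 percentage points
absolute risk difference = 0.130000
1 / 0.130000 = 7.692 → round up → 8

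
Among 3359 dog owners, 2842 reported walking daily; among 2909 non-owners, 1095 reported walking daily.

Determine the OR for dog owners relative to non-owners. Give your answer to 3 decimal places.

OR = (2842 × 1814) / (517 × 1095) = 5155388/566115 ≈ 9.107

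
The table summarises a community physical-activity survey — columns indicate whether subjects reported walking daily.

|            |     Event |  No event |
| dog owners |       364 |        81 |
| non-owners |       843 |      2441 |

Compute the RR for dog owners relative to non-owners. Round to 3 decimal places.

risk, dog owners = 364/445 = 0.8180
risk, non-owners = 843/3284 = 0.2567
RR = 0.8180 / 0.2567 = 3.187

RR: 3.187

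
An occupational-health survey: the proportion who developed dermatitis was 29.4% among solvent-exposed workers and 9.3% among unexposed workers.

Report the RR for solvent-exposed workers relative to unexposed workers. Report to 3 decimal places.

RR = 0.2940 / 0.0930 = 3.161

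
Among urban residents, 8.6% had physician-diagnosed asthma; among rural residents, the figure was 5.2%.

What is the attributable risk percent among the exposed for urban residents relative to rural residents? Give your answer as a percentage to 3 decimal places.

AR% = (0.0860 − 0.0520) / 0.0860 = 0.3953 → 39.535%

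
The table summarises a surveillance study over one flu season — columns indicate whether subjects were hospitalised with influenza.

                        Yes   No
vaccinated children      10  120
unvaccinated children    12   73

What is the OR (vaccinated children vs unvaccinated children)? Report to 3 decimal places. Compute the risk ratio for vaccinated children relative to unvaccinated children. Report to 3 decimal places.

OR = 0.507; RR = 0.545

OR = (10 × 73) / (120 × 12) = 730/1440 ≈ 0.507
risk, vaccinated children = 10/130 = 0.0769
risk, unvaccinated children = 12/85 = 0.1412
RR = 0.0769 / 0.1412 = 0.545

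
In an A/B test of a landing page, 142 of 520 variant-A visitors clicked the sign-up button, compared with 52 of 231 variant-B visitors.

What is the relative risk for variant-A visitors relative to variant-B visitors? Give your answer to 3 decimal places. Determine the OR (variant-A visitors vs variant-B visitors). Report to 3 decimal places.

risk, variant-A visitors = 142/520 = 0.2731
risk, variant-B visitors = 52/231 = 0.2251
RR = 0.2731 / 0.2251 = 1.213
OR = (142 × 179) / (378 × 52) = 25418/19656 ≈ 1.293

RR = 1.213; OR = 1.293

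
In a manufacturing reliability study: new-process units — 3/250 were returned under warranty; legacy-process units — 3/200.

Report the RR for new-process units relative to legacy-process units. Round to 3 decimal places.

0.800

risk, new-process units = 3/250 = 0.01200
risk, legacy-process units = 3/200 = 0.01500
RR = 0.01200 / 0.01500 = 0.800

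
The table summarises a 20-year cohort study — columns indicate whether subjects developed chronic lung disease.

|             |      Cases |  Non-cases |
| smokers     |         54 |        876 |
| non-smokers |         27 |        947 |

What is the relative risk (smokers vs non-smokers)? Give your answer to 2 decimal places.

2.09

risk, smokers = 54/930 = 0.05806
risk, non-smokers = 27/974 = 0.02772
RR = 0.05806 / 0.02772 = 2.09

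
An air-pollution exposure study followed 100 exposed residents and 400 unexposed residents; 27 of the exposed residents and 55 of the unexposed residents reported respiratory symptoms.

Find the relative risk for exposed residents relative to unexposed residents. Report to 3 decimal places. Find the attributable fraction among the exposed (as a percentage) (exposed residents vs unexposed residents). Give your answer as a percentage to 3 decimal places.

RR = 1.964; AR% = 49.074%

risk, exposed residents = 27/100 = 0.2700
risk, unexposed residents = 55/400 = 0.1375
RR = 0.2700 / 0.1375 = 1.964
AR% = (0.2700 − 0.1375) / 0.2700 = 0.4907 → 49.074%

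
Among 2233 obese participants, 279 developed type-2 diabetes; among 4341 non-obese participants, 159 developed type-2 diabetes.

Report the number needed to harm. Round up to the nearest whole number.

risk, obese participants = 279/2233 = 0.124944
risk, non-obese participants = 159/4341 = 0.036628
absolute risk difference = 0.088317
1 / 0.088317 = 11.323 → round up → 12

NNH = 12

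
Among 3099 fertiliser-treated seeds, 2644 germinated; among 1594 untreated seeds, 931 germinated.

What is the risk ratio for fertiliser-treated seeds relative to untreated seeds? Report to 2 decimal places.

risk, fertiliser-treated seeds = 2644/3099 = 0.8532
risk, untreated seeds = 931/1594 = 0.5841
RR = 0.8532 / 0.5841 = 1.46

RR ≈ 1.46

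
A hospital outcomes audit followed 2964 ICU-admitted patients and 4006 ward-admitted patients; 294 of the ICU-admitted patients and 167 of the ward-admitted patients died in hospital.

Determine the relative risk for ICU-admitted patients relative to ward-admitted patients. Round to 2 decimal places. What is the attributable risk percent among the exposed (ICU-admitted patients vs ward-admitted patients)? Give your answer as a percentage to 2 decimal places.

risk, ICU-admitted patients = 294/2964 = 0.09919
risk, ward-admitted patients = 167/4006 = 0.04169
RR = 0.09919 / 0.04169 = 2.38
AR% = (0.09919 − 0.04169) / 0.09919 = 0.5797 → 57.97%

RR = 2.38; AR% = 57.97%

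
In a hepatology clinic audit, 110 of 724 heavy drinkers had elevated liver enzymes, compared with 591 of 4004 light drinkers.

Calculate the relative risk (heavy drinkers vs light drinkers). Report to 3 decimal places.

1.029

risk, heavy drinkers = 110/724 = 0.1519
risk, light drinkers = 591/4004 = 0.1476
RR = 0.1519 / 0.1476 = 1.029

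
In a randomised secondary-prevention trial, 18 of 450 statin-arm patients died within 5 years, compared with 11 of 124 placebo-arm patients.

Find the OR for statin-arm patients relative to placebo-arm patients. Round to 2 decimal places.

OR = (18 × 113) / (432 × 11) = 2034/4752 ≈ 0.43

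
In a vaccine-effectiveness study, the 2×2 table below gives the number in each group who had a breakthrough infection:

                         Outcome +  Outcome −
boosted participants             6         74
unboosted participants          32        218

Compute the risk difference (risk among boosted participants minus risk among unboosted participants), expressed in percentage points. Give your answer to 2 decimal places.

risk, boosted participants = 6/80 = 0.0750
risk, unboosted participants = 32/250 = 0.1280
risk difference = 0.0750 − 0.1280 = -0.0530 → -5.30 percentage points

RD: -5.30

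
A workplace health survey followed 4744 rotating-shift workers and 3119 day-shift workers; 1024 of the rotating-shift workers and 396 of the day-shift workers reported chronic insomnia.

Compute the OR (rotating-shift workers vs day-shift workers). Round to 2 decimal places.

OR = (1024 × 2723) / (3720 × 396) = 2788352/1473120 ≈ 1.89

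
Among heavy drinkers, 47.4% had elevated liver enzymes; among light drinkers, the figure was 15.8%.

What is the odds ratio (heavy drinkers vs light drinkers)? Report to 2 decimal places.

OR ≈ 4.80

odds, heavy drinkers = 0.4740/0.5260 = 0.9011
odds, light drinkers = 0.1580/0.8420 = 0.1876
OR = 0.9011 / 0.1876 = 4.80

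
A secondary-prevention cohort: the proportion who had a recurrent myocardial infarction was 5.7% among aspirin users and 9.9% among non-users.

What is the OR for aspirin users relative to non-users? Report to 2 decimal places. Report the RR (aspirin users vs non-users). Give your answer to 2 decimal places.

OR = 0.55; RR = 0.58

odds, aspirin users = 0.0570/0.9430 = 0.0604
odds, non-users = 0.0990/0.9010 = 0.1099
OR = 0.0604 / 0.1099 = 0.55
RR = 0.0570 / 0.0990 = 0.58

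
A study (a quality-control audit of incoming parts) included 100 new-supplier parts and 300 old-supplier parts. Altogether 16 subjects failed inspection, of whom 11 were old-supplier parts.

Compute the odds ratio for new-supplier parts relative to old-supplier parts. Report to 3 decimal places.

OR ≈ 1.383

new-supplier parts with the outcome: 16 − 11 = 5
new-supplier parts without the outcome: 100 − 5 = 95
old-supplier parts without the outcome: 300 − 11 = 289
odds, new-supplier parts = 5/95 = 0.05263
odds, old-supplier parts = 11/289 = 0.03806
OR = 0.05263 / 0.03806 = 1.383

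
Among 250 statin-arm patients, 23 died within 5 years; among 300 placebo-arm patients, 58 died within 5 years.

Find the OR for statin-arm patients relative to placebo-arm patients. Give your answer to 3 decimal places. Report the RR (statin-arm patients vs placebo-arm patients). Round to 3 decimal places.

OR = 0.423; RR = 0.476

odds, statin-arm patients = 23/227 = 0.1013
odds, placebo-arm patients = 58/242 = 0.2397
OR = 0.1013 / 0.2397 = 0.423
risk, statin-arm patients = 23/250 = 0.0920
risk, placebo-arm patients = 58/300 = 0.1933
RR = 0.0920 / 0.1933 = 0.476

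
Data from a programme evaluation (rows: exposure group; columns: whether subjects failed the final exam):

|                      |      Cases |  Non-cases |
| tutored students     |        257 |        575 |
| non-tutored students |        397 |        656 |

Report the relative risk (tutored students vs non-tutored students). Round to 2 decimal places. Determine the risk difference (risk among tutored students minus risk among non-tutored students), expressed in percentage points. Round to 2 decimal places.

risk, tutored students = 257/832 = 0.3089
risk, non-tutored students = 397/1053 = 0.3770
RR = 0.3089 / 0.3770 = 0.82
risk difference = 0.3089 − 0.3770 = -0.0681 → -6.81 percentage points

RR = 0.82; RD = -6.81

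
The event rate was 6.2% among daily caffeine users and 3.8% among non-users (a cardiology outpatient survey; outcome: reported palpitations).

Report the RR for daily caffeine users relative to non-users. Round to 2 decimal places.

RR = 0.06200 / 0.03800 = 1.63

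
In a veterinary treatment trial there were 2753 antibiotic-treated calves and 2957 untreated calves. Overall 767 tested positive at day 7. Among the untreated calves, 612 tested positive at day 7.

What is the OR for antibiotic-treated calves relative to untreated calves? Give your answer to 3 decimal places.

OR: 0.229

antibiotic-treated calves with the outcome: 767 − 612 = 155
antibiotic-treated calves without the outcome: 2753 − 155 = 2598
untreated calves without the outcome: 2957 − 612 = 2345
odds, antibiotic-treated calves = 155/2598 = 0.0597
odds, untreated calves = 612/2345 = 0.2610
OR = 0.0597 / 0.2610 = 0.229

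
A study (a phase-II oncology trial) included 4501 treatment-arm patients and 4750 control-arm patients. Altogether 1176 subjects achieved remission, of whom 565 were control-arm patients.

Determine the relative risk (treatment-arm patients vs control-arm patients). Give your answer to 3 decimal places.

treatment-arm patients with the outcome: 1176 − 565 = 611
treatment-arm patients without the outcome: 4501 − 611 = 3890
control-arm patients without the outcome: 4750 − 565 = 4185
risk, treatment-arm patients = 611/4501 = 0.1357
risk, control-arm patients = 565/4750 = 0.1189
RR = 0.1357 / 0.1189 = 1.141

RR = 1.141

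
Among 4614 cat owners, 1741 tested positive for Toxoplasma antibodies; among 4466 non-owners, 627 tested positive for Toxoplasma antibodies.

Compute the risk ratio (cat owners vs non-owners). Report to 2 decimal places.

2.69

risk, cat owners = 1741/4614 = 0.3773
risk, non-owners = 627/4466 = 0.1404
RR = 0.3773 / 0.1404 = 2.69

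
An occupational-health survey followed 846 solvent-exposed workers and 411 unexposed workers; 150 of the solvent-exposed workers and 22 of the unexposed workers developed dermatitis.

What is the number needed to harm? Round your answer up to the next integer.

NNH: 9

risk, solvent-exposed workers = 150/846 = 0.177305
risk, unexposed workers = 22/411 = 0.053528
absolute risk difference = 0.123777
1 / 0.123777 = 8.079 → round up → 9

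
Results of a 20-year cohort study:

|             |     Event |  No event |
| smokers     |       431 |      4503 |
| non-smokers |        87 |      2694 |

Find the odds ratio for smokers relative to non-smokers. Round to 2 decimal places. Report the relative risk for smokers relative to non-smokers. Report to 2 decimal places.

OR = (431 × 2694) / (4503 × 87) = 1161114/391761 ≈ 2.96
risk, smokers = 431/4934 = 0.08735
risk, non-smokers = 87/2781 = 0.03128
RR = 0.08735 / 0.03128 = 2.79

OR = 2.96; RR = 2.79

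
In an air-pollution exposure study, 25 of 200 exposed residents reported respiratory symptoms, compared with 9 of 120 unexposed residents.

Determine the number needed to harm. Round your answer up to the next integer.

NNH = 20

risk, exposed residents = 25/200 = 0.125000
risk, unexposed residents = 9/120 = 0.075000
absolute risk difference = 0.050000
1 / 0.050000 = 20.000 → round up → 20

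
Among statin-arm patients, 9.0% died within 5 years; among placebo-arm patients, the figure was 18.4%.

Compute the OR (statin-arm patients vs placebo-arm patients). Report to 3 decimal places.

OR: 0.439

odds, statin-arm patients = 0.0900/0.9100 = 0.0989
odds, placebo-arm patients = 0.1840/0.8160 = 0.2255
OR = 0.0989 / 0.2255 = 0.439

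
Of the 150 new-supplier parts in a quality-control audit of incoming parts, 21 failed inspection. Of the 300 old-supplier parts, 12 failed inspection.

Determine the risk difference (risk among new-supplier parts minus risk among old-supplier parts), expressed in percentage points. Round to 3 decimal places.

risk, new-supplier parts = 21/150 = 0.14000
risk, old-supplier parts = 12/300 = 0.04000
risk difference = 0.14000 − 0.04000 = 0.10000 → 10.000 percentage points

RD = 10.000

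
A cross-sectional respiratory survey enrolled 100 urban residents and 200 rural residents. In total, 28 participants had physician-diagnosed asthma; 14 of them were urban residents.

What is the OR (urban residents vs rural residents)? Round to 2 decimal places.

urban residents without the outcome: 100 − 14 = 86
rural residents with the outcome: 28 − 14 = 14
rural residents without the outcome: 200 − 14 = 186
OR = (14 × 186) / (86 × 14) = 2604/1204 ≈ 2.16

2.16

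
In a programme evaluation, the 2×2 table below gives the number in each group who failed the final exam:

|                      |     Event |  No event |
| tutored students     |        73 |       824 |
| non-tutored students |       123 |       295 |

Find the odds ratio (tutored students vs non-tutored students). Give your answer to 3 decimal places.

OR = (73 × 295) / (824 × 123) = 21535/101352 ≈ 0.212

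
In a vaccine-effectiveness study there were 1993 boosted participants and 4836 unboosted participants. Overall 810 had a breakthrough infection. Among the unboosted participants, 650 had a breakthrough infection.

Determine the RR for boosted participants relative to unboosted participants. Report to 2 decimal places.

boosted participants with the outcome: 810 − 650 = 160
boosted participants without the outcome: 1993 − 160 = 1833
unboosted participants without the outcome: 4836 − 650 = 4186
risk, boosted participants = 160/1993 = 0.0803
risk, unboosted participants = 650/4836 = 0.1344
RR = 0.0803 / 0.1344 = 0.60

RR ≈ 0.60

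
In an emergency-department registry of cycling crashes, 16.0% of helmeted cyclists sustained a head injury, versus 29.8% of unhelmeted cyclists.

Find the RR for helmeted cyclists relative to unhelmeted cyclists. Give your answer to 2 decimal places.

RR = 0.1600 / 0.2980 = 0.54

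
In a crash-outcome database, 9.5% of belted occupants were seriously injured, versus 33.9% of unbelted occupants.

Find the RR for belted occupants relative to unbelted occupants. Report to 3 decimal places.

RR = 0.0950 / 0.3390 = 0.280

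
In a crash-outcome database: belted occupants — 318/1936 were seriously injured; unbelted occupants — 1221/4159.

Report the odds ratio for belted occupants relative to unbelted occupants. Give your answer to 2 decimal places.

odds, belted occupants = 318/1618 = 0.1965
odds, unbelted occupants = 1221/2938 = 0.4156
OR = 0.1965 / 0.4156 = 0.47

0.47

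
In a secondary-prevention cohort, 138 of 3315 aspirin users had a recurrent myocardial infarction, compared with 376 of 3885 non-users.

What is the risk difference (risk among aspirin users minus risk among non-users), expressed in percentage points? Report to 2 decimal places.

risk, aspirin users = 138/3315 = 0.04163
risk, non-users = 376/3885 = 0.09678
risk difference = 0.04163 − 0.09678 = -0.05515 → -5.52 percentage points

-5.52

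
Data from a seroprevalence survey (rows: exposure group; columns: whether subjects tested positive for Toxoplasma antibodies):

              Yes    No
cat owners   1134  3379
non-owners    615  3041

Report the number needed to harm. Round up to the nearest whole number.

risk, cat owners = 1134/4513 = 0.251274
risk, non-owners = 615/3656 = 0.168217
absolute risk difference = 0.083057
1 / 0.083057 = 12.040 → round up → 13

13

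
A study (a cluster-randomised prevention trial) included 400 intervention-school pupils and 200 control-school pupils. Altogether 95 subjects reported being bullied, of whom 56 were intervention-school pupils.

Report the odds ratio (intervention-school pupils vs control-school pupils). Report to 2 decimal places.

intervention-school pupils without the outcome: 400 − 56 = 344
control-school pupils with the outcome: 95 − 56 = 39
control-school pupils without the outcome: 200 − 39 = 161
odds, intervention-school pupils = 56/344 = 0.1628
odds, control-school pupils = 39/161 = 0.2422
OR = 0.1628 / 0.2422 = 0.67

OR: 0.67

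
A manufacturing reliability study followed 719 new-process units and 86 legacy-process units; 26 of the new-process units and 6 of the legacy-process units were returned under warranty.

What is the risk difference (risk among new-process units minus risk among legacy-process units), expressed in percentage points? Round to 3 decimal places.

risk, new-process units = 26/719 = 0.03616
risk, legacy-process units = 6/86 = 0.06977
risk difference = 0.03616 − 0.06977 = -0.03361 → -3.361 percentage points

-3.361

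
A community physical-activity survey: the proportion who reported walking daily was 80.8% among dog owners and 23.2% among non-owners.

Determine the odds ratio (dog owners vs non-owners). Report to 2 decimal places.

odds, dog owners = 0.8080/0.1920 = 4.2083
odds, non-owners = 0.2320/0.7680 = 0.3021
OR = 4.2083 / 0.3021 = 13.93

OR ≈ 13.93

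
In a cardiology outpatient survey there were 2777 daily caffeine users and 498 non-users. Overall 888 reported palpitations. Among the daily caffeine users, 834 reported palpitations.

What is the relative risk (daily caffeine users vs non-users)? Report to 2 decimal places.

2.77

daily caffeine users without the outcome: 2777 − 834 = 1943
non-users with the outcome: 888 − 834 = 54
non-users without the outcome: 498 − 54 = 444
risk, daily caffeine users = 834/2777 = 0.3003
risk, non-users = 54/498 = 0.1084
RR = 0.3003 / 0.1084 = 2.77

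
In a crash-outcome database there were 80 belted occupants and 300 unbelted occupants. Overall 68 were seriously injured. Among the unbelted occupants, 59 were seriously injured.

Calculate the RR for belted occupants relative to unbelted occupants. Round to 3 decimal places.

RR: 0.572

belted occupants with the outcome: 68 − 59 = 9
belted occupants without the outcome: 80 − 9 = 71
unbelted occupants without the outcome: 300 − 59 = 241
risk, belted occupants = 9/80 = 0.1125
risk, unbelted occupants = 59/300 = 0.1967
RR = 0.1125 / 0.1967 = 0.572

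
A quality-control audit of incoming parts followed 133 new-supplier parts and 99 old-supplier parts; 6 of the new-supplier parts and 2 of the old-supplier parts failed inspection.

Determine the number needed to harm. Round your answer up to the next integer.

risk, new-supplier parts = 6/133 = 0.045113
risk, old-supplier parts = 2/99 = 0.020202
absolute risk difference = 0.024911
1 / 0.024911 = 40.143 → round up → 41

41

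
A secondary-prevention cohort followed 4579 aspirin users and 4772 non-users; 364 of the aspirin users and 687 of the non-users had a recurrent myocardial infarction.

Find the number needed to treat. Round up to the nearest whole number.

NNT = 16

risk, aspirin users = 364/4579 = 0.079493
risk, non-users = 687/4772 = 0.143965
absolute risk difference = 0.064471
1 / 0.064471 = 15.511 → round up → 16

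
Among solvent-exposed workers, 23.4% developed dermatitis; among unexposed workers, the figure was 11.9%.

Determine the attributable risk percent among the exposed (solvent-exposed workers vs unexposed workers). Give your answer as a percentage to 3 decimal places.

AR% = (0.2340 − 0.1190) / 0.2340 = 0.4915 → 49.145%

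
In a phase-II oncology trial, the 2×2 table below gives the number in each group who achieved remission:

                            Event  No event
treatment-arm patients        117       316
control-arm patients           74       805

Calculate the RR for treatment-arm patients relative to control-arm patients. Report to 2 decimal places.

risk, treatment-arm patients = 117/433 = 0.2702
risk, control-arm patients = 74/879 = 0.0842
RR = 0.2702 / 0.0842 = 3.21

RR = 3.21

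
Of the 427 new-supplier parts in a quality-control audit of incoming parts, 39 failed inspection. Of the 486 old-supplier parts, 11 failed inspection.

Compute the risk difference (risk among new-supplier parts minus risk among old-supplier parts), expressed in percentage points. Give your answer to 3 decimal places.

risk, new-supplier parts = 39/427 = 0.09133
risk, old-supplier parts = 11/486 = 0.02263
risk difference = 0.09133 − 0.02263 = 0.06870 → 6.870 percentage points

RD: 6.870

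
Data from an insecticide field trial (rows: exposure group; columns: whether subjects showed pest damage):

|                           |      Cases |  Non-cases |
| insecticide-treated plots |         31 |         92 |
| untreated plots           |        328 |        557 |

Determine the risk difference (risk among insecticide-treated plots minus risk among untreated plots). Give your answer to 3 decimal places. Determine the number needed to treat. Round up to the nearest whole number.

RD = -0.119; NNT = 9

risk, insecticide-treated plots = 31/123 = 0.2520
risk, untreated plots = 328/885 = 0.3706
risk difference = 0.2520 − 0.3706 = -0.119
absolute risk difference = 0.118589
1 / 0.118589 = 8.432 → round up → 9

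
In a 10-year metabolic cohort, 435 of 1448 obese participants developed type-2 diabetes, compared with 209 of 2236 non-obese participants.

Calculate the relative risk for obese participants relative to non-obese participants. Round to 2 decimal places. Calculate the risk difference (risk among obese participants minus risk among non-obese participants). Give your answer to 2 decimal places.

RR = 3.21; RD = 0.21

risk, obese participants = 435/1448 = 0.3004
risk, non-obese participants = 209/2236 = 0.0935
RR = 0.3004 / 0.0935 = 3.21
risk difference = 0.3004 − 0.0935 = 0.21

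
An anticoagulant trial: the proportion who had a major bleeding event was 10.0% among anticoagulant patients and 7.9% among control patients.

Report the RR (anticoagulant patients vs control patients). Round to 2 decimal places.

RR = 0.1000 / 0.0790 = 1.27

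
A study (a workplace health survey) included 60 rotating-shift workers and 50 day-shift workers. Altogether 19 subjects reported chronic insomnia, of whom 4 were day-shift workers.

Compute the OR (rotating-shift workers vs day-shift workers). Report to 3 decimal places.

3.833

rotating-shift workers with the outcome: 19 − 4 = 15
rotating-shift workers without the outcome: 60 − 15 = 45
day-shift workers without the outcome: 50 − 4 = 46
OR = (15 × 46) / (45 × 4) = 690/180 ≈ 3.833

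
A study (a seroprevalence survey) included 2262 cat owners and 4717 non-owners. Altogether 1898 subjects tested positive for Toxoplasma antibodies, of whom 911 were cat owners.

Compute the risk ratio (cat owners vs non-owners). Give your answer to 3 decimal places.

cat owners without the outcome: 2262 − 911 = 1351
non-owners with the outcome: 1898 − 911 = 987
non-owners without the outcome: 4717 − 987 = 3730
risk, cat owners = 911/2262 = 0.4027
risk, non-owners = 987/4717 = 0.2092
RR = 0.4027 / 0.2092 = 1.925

1.925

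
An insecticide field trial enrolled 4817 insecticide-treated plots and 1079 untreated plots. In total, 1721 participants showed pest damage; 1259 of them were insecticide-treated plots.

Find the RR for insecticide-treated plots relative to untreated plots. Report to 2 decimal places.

0.61

insecticide-treated plots without the outcome: 4817 − 1259 = 3558
untreated plots with the outcome: 1721 − 1259 = 462
untreated plots without the outcome: 1079 − 462 = 617
risk, insecticide-treated plots = 1259/4817 = 0.2614
risk, untreated plots = 462/1079 = 0.4282
RR = 0.2614 / 0.4282 = 0.61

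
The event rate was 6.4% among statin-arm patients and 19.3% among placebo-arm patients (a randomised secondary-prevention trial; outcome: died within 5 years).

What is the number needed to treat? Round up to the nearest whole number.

NNT ≈ 8

absolute risk difference = 0.129000
1 / 0.129000 = 7.752 → round up → 8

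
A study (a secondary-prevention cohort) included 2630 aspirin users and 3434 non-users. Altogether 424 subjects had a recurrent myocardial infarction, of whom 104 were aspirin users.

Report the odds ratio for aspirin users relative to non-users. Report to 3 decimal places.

aspirin users without the outcome: 2630 − 104 = 2526
non-users with the outcome: 424 − 104 = 320
non-users without the outcome: 3434 − 320 = 3114
odds, aspirin users = 104/2526 = 0.04117
odds, non-users = 320/3114 = 0.10276
OR = 0.04117 / 0.10276 = 0.401

OR ≈ 0.401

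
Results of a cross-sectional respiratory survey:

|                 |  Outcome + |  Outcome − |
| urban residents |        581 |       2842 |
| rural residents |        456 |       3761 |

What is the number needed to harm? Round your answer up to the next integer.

risk, urban residents = 581/3423 = 0.169734
risk, rural residents = 456/4217 = 0.108134
absolute risk difference = 0.061600
1 / 0.061600 = 16.234 → round up → 17

17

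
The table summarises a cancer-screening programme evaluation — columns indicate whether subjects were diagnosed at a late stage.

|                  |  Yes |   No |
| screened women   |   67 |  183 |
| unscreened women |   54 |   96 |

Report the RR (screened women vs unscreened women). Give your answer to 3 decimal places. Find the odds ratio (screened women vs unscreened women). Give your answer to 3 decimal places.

RR = 0.744; OR = 0.651

risk, screened women = 67/250 = 0.2680
risk, unscreened women = 54/150 = 0.3600
RR = 0.2680 / 0.3600 = 0.744
OR = (67 × 96) / (183 × 54) = 6432/9882 ≈ 0.651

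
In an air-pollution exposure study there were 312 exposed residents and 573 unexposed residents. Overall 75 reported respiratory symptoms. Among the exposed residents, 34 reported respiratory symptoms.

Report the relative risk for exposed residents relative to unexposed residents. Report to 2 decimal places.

RR ≈ 1.52

exposed residents without the outcome: 312 − 34 = 278
unexposed residents with the outcome: 75 − 34 = 41
unexposed residents without the outcome: 573 − 41 = 532
risk, exposed residents = 34/312 = 0.1090
risk, unexposed residents = 41/573 = 0.0716
RR = 0.1090 / 0.0716 = 1.52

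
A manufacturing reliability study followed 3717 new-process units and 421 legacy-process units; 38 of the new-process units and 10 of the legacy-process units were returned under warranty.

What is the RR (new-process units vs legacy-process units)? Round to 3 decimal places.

0.430

risk, new-process units = 38/3717 = 0.01022
risk, legacy-process units = 10/421 = 0.02375
RR = 0.01022 / 0.02375 = 0.430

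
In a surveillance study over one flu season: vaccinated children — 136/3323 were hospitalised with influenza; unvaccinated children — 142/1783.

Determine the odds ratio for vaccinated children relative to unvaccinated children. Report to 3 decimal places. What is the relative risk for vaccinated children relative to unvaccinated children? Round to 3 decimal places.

OR = 0.493; RR = 0.514

OR = (136 × 1641) / (3187 × 142) = 223176/452554 ≈ 0.493
risk, vaccinated children = 136/3323 = 0.04093
risk, unvaccinated children = 142/1783 = 0.07964
RR = 0.04093 / 0.07964 = 0.514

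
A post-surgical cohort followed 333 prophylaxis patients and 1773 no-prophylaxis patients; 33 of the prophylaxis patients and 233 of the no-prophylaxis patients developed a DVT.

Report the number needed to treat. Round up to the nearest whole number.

risk, prophylaxis patients = 33/333 = 0.099099
risk, no-prophylaxis patients = 233/1773 = 0.131416
absolute risk difference = 0.032317
1 / 0.032317 = 30.943 → round up → 31

31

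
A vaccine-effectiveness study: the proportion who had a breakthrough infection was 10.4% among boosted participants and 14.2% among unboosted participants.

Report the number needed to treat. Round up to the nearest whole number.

NNT ≈ 27

absolute risk difference = 0.038000
1 / 0.038000 = 26.316 → round up → 27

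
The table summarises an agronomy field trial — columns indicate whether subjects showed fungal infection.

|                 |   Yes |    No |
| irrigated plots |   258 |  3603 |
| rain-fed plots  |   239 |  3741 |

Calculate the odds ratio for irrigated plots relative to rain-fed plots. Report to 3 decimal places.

OR = 1.121

odds, irrigated plots = 258/3603 = 0.0716
odds, rain-fed plots = 239/3741 = 0.0639
OR = 0.0716 / 0.0639 = 1.121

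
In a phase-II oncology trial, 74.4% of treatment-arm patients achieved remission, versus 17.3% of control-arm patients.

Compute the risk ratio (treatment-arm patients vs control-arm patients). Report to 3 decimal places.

RR = 0.7440 / 0.1730 = 4.301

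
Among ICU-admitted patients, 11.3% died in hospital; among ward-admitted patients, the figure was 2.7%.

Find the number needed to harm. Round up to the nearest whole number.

absolute risk difference = 0.086000
1 / 0.086000 = 11.628 → round up → 12

NNH = 12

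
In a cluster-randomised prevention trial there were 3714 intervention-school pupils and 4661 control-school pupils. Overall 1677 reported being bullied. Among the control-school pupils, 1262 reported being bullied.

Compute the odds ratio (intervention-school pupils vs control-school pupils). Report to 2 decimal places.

intervention-school pupils with the outcome: 1677 − 1262 = 415
intervention-school pupils without the outcome: 3714 − 415 = 3299
control-school pupils without the outcome: 4661 − 1262 = 3399
odds, intervention-school pupils = 415/3299 = 0.1258
odds, control-school pupils = 1262/3399 = 0.3713
OR = 0.1258 / 0.3713 = 0.34

OR ≈ 0.34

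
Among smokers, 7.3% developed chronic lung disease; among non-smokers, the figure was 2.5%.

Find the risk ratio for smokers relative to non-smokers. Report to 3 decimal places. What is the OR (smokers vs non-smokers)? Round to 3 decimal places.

RR = 2.920; OR = 3.071

RR = 0.07300 / 0.02500 = 2.920
odds, smokers = 0.07300/0.92700 = 0.07875
odds, non-smokers = 0.02500/0.97500 = 0.02564
OR = 0.07875 / 0.02564 = 3.071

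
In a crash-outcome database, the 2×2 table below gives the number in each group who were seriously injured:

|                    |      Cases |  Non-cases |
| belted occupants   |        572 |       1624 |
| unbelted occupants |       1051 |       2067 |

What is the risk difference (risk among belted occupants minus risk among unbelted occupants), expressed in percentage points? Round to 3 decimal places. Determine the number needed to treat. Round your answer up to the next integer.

risk, belted occupants = 572/2196 = 0.2605
risk, unbelted occupants = 1051/3118 = 0.3371
risk difference = 0.2605 − 0.3371 = -0.0766 → -7.660 percentage points
absolute risk difference = 0.076601
1 / 0.076601 = 13.055 → round up → 14

RD = -7.660; NNT = 14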